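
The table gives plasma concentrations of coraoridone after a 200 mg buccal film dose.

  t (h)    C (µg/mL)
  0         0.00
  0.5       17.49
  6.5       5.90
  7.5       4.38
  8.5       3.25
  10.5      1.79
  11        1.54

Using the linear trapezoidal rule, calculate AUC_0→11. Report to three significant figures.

AUC = 89.4 µg/mL·h

Trapezoidal AUC_0→11:
  [0→0.5]: (0.00+17.49)/2 × 0.5 = 4.3725
  [0.5→6.5]: (17.49+5.90)/2 × 6 = 70.17
  [6.5→7.5]: (5.90+4.38)/2 × 1 = 5.14
  [7.5→8.5]: (4.38+3.25)/2 × 1 = 3.815
  [8.5→10.5]: (3.25+1.79)/2 × 2 = 5.04
  [10.5→11]: (1.79+1.54)/2 × 0.5 = 0.8325
  Sum = 89.37 µg/mL·h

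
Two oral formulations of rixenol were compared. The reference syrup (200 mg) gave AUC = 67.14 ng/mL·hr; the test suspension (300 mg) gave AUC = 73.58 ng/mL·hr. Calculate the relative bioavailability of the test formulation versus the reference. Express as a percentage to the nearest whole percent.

F_rel = (AUC_test/D_test) / (AUC_ref/D_ref)
      = (73.58/300) / (67.14/200)
      = 0.245267 / 0.3357 = 0.7306 = 73.06%

F_rel = 73%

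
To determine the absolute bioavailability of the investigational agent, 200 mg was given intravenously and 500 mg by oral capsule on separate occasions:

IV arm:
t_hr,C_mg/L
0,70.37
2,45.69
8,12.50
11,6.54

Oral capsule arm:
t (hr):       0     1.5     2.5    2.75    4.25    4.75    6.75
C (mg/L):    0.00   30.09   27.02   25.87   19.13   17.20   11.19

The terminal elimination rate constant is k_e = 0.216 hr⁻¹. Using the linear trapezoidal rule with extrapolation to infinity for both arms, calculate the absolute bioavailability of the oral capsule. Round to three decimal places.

Trapezoidal AUC_0→11 (IV):
  [0→2]: (70.37+45.69)/2 × 2 = 116.06
  [2→8]: (45.69+12.50)/2 × 6 = 174.57
  [8→11]: (12.50+6.54)/2 × 3 = 28.56
  Sum = 319.19 mg/L·hr
IV tail: 6.54/0.216 = 30.278; AUC_iv,0→∞ = 319.19 + 30.278 = 349.468 mg/L·hr
Trapezoidal AUC_0→6.75 (oral capsule):
  [0→1.5]: (0.00+30.09)/2 × 1.5 = 22.5675
  [1.5→2.5]: (30.09+27.02)/2 × 1 = 28.555
  [2.5→2.75]: (27.02+25.87)/2 × 0.25 = 6.61125
  [2.75→4.25]: (25.87+19.13)/2 × 1.5 = 33.75
  [4.25→4.75]: (19.13+17.20)/2 × 0.5 = 9.0825
  [4.75→6.75]: (17.20+11.19)/2 × 2 = 28.39
  Sum = 128.95625 mg/L·hr
oral capsule tail: 11.19/0.216 = 51.806; AUC_ev,0→∞ = 128.95625 + 51.806 = 180.76225 mg/L·hr
F = (AUC_ev/D_ev)/(AUC_iv/D_iv) = (180.76225/500)/(349.468/200) = 0.3615245/1.74734 = 0.2069

F = 0.207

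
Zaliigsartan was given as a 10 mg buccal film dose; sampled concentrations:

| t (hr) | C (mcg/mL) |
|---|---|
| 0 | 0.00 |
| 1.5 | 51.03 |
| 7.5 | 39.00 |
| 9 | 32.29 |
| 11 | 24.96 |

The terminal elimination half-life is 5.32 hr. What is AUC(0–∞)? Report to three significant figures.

Trapezoidal AUC_0→11:
  [0→1.5]: (0.00+51.03)/2 × 1.5 = 38.2725
  [1.5→7.5]: (51.03+39.00)/2 × 6 = 270.09
  [7.5→9]: (39.00+32.29)/2 × 1.5 = 53.4675
  [9→11]: (32.29+24.96)/2 × 2 = 57.25
  Sum = 419.08 mcg/mL·hr
k_e = ln2 / t½ = 0.693147 / 5.32 = 0.1303 hr^-1
Extrapolated tail: C_last / k_e = 24.96 / 0.1303 = 191.558
AUC_0→∞ = 419.08 + 191.558 = 610.638 mcg/mL·hr

AUC = 611 mcg/mL·hr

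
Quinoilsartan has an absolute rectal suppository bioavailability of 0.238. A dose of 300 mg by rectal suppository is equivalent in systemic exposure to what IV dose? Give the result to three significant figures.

Systemic exposure from an extravascular dose = F × D_ev, so the equivalent IV dose is F × D_ev.
D_iv = F × D_ev = 0.238 × 300 = 71.4 mg

D_iv = 71.4 mg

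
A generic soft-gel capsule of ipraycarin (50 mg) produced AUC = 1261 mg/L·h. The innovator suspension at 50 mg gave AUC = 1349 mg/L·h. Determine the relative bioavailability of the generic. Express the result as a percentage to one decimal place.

F_rel = (AUC_test/D_test) / (AUC_ref/D_ref)
      = (1261/50) / (1349/50)
      = 25.22 / 26.98 = 0.9348 = 93.48%

F_rel = 93.5%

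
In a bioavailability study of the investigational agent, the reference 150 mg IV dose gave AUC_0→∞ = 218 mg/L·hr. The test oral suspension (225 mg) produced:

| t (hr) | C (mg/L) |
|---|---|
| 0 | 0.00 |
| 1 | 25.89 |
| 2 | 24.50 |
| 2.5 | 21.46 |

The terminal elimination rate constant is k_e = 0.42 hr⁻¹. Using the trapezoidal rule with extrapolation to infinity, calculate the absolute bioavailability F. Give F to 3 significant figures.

Trapezoidal AUC_0→2.5 (oral suspension):
  [0→1]: (0.00+25.89)/2 × 1 = 12.945
  [1→2]: (25.89+24.50)/2 × 1 = 25.195
  [2→2.5]: (24.50+21.46)/2 × 0.5 = 11.49
  Sum = 49.63 mg/L·hr
Tail: C_last/k_e = 21.46/0.42 = 51.095
AUC_0→∞ (oral suspension) = 49.63 + 51.095 = 100.725 mg/L·hr
F = (AUC_ev/D_ev)/(AUC_iv/D_iv) = (100.725/225)/(218/150) = 0.447667/1.45333 = 0.3080

F = 0.308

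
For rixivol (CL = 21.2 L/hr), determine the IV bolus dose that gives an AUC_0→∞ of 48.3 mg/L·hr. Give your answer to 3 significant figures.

Dose = 1020 mg

Dose_iv = CL × AUC_0→∞
     = 21.2 × 48.3 = 1023.96 mg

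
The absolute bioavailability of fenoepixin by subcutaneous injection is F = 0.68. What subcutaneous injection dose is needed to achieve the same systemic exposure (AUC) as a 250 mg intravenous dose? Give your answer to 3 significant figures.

For equal systemic exposure: F × D_ev = D_iv
D_ev = D_iv / F = 250 / 0.68 = 367.647 mg

D_subcutaneous = 368 mg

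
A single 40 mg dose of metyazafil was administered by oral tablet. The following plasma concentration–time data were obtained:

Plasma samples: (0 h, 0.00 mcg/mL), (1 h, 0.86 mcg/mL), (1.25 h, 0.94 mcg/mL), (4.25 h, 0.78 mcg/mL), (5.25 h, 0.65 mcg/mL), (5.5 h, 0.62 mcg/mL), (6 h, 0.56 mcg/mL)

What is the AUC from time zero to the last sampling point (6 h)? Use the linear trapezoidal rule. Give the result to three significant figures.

Trapezoidal AUC_0→6:
  [0→1]: (0.00+0.86)/2 × 1 = 0.43
  [1→1.25]: (0.86+0.94)/2 × 0.25 = 0.225
  [1.25→4.25]: (0.94+0.78)/2 × 3 = 2.58
  [4.25→5.25]: (0.78+0.65)/2 × 1 = 0.715
  [5.25→5.5]: (0.65+0.62)/2 × 0.25 = 0.15875
  [5.5→6]: (0.62+0.56)/2 × 0.5 = 0.295
  Sum = 4.40375 mcg/mL·h

AUC = 4.40 mcg/mL·h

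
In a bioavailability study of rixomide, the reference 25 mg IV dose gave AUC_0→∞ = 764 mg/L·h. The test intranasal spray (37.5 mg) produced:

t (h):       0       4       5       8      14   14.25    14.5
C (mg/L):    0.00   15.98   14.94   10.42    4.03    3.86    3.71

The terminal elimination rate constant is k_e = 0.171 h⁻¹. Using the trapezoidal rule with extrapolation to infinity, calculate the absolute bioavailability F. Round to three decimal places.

Trapezoidal AUC_0→14.5 (intranasal spray):
  [0→4]: (0.00+15.98)/2 × 4 = 31.96
  [4→5]: (15.98+14.94)/2 × 1 = 15.46
  [5→8]: (14.94+10.42)/2 × 3 = 38.04
  [8→14]: (10.42+4.03)/2 × 6 = 43.35
  [14→14.25]: (4.03+3.86)/2 × 0.25 = 0.98625
  [14.25→14.5]: (3.86+3.71)/2 × 0.25 = 0.94625
  Sum = 130.7425 mg/L·h
Tail: C_last/k_e = 3.71/0.171 = 21.696
AUC_0→∞ (intranasal spray) = 130.7425 + 21.696 = 152.4385 mg/L·h
F = (AUC_ev/D_ev)/(AUC_iv/D_iv) = (152.4385/37.5)/(764/25) = 4.06503/30.56 = 0.1330

F = 0.133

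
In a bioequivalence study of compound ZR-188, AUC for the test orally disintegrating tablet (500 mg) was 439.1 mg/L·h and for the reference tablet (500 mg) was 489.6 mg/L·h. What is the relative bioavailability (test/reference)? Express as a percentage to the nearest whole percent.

F_rel = 90%

F_rel = (AUC_test/D_test) / (AUC_ref/D_ref)
      = (439.1/500) / (489.6/500)
      = 0.8782 / 0.9792 = 0.8969 = 89.69%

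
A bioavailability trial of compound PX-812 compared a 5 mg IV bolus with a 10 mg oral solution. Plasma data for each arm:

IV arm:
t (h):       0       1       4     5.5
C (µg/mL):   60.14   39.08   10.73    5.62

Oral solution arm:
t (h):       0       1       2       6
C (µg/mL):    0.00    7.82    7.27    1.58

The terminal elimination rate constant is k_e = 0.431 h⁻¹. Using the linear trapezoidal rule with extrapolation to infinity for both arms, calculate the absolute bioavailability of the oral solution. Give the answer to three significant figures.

Trapezoidal AUC_0→5.5 (IV):
  [0→1]: (60.14+39.08)/2 × 1 = 49.61
  [1→4]: (39.08+10.73)/2 × 3 = 74.715
  [4→5.5]: (10.73+5.62)/2 × 1.5 = 12.2625
  Sum = 136.5875 µg/mL·h
IV tail: 5.62/0.431 = 13.039; AUC_iv,0→∞ = 136.5875 + 13.039 = 149.6265 µg/mL·h
Trapezoidal AUC_0→6 (oral solution):
  [0→1]: (0.00+7.82)/2 × 1 = 3.91
  [1→2]: (7.82+7.27)/2 × 1 = 7.545
  [2→6]: (7.27+1.58)/2 × 4 = 17.7
  Sum = 29.155 µg/mL·h
oral solution tail: 1.58/0.431 = 3.666; AUC_ev,0→∞ = 29.155 + 3.666 = 32.821 µg/mL·h
F = (AUC_ev/D_ev)/(AUC_iv/D_iv) = (32.821/10)/(149.6265/5) = 3.2821/29.9253 = 0.1097

F = 0.110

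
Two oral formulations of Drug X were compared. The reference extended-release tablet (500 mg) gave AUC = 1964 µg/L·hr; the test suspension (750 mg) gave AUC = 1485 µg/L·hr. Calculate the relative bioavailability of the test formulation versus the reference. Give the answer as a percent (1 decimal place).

F_rel = 50.4%

F_rel = (AUC_test/D_test) / (AUC_ref/D_ref)
      = (1485/750) / (1964/500)
      = 1.98 / 3.928 = 0.5041 = 50.41%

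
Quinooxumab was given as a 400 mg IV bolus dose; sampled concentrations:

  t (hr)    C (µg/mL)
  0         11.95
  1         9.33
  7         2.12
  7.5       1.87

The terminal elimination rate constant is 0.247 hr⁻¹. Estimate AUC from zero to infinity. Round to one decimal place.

AUC = 53.6 µg/mL·hr

Trapezoidal AUC_0→7.5:
  [0→1]: (11.95+9.33)/2 × 1 = 10.64
  [1→7]: (9.33+2.12)/2 × 6 = 34.35
  [7→7.5]: (2.12+1.87)/2 × 0.5 = 0.9975
  Sum = 45.9875 µg/mL·hr
Extrapolated tail: C_last / k_e = 1.87 / 0.247 = 7.571
AUC_0→∞ = 45.9875 + 7.571 = 53.5585 µg/mL·hr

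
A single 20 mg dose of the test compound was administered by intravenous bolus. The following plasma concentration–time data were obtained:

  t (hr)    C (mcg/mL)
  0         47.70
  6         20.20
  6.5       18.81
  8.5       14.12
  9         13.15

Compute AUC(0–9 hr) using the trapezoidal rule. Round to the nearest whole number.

AUC = 253 mcg/mL·hr

Trapezoidal AUC_0→9:
  [0→6]: (47.70+20.20)/2 × 6 = 203.7
  [6→6.5]: (20.20+18.81)/2 × 0.5 = 9.7525
  [6.5→8.5]: (18.81+14.12)/2 × 2 = 32.93
  [8.5→9]: (14.12+13.15)/2 × 0.5 = 6.8175
  Sum = 253.2 mcg/mL·hr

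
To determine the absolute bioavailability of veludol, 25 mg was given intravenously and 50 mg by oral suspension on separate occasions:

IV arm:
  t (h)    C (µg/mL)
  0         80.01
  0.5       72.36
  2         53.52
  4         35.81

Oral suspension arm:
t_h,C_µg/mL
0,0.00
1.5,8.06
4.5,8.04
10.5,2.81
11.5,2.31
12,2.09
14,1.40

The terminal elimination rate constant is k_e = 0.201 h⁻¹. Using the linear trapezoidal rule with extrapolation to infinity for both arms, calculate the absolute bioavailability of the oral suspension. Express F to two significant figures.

Trapezoidal AUC_0→4 (IV):
  [0→0.5]: (80.01+72.36)/2 × 0.5 = 38.0925
  [0.5→2]: (72.36+53.52)/2 × 1.5 = 94.41
  [2→4]: (53.52+35.81)/2 × 2 = 89.33
  Sum = 221.8325 µg/mL·h
IV tail: 35.81/0.201 = 178.159; AUC_iv,0→∞ = 221.8325 + 178.159 = 399.9915 µg/mL·h
Trapezoidal AUC_0→14 (oral suspension):
  [0→1.5]: (0.00+8.06)/2 × 1.5 = 6.045
  [1.5→4.5]: (8.06+8.04)/2 × 3 = 24.15
  [4.5→10.5]: (8.04+2.81)/2 × 6 = 32.55
  [10.5→11.5]: (2.81+2.31)/2 × 1 = 2.56
  [11.5→12]: (2.31+2.09)/2 × 0.5 = 1.1
  [12→14]: (2.09+1.40)/2 × 2 = 3.49
  Sum = 69.895 µg/mL·h
oral suspension tail: 1.40/0.201 = 6.965; AUC_ev,0→∞ = 69.895 + 6.965 = 76.86 µg/mL·h
F = (AUC_ev/D_ev)/(AUC_iv/D_iv) = (76.86/50)/(399.9915/25) = 1.5372/15.99966 = 0.0961

F = 0.096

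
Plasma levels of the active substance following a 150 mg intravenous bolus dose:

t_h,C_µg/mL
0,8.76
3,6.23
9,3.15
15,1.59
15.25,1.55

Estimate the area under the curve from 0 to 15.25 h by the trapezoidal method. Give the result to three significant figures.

Trapezoidal AUC_0→15.25:
  [0→3]: (8.76+6.23)/2 × 3 = 22.485
  [3→9]: (6.23+3.15)/2 × 6 = 28.14
  [9→15]: (3.15+1.59)/2 × 6 = 14.22
  [15→15.25]: (1.59+1.55)/2 × 0.25 = 0.3925
  Sum = 65.2375 µg/mL·h

AUC = 65.2 µg/mL·h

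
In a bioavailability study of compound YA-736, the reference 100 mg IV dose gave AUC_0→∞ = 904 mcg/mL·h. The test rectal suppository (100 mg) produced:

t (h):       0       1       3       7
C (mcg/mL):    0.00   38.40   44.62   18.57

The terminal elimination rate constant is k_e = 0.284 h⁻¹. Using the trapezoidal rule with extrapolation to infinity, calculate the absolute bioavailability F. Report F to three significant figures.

F = 0.325

Trapezoidal AUC_0→7 (rectal suppository):
  [0→1]: (0.00+38.40)/2 × 1 = 19.2
  [1→3]: (38.40+44.62)/2 × 2 = 83.02
  [3→7]: (44.62+18.57)/2 × 4 = 126.38
  Sum = 228.6 mcg/mL·h
Tail: C_last/k_e = 18.57/0.284 = 65.387
AUC_0→∞ (rectal suppository) = 228.6 + 65.387 = 293.987 mcg/mL·h
F = (AUC_ev/D_ev)/(AUC_iv/D_iv) = (293.987/100)/(904/100) = 2.93987/9.04 = 0.3252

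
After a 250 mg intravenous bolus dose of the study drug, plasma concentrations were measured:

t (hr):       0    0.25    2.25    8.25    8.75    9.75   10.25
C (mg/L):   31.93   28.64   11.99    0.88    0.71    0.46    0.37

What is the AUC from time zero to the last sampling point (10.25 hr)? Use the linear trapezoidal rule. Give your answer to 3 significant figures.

Trapezoidal AUC_0→10.25:
  [0→0.25]: (31.93+28.64)/2 × 0.25 = 7.57125
  [0.25→2.25]: (28.64+11.99)/2 × 2 = 40.63
  [2.25→8.25]: (11.99+0.88)/2 × 6 = 38.61
  [8.25→8.75]: (0.88+0.71)/2 × 0.5 = 0.3975
  [8.75→9.75]: (0.71+0.46)/2 × 1 = 0.585
  [9.75→10.25]: (0.46+0.37)/2 × 0.5 = 0.2075
  Sum = 88.00125 mg/L·hr

AUC = 88.0 mg/L·hr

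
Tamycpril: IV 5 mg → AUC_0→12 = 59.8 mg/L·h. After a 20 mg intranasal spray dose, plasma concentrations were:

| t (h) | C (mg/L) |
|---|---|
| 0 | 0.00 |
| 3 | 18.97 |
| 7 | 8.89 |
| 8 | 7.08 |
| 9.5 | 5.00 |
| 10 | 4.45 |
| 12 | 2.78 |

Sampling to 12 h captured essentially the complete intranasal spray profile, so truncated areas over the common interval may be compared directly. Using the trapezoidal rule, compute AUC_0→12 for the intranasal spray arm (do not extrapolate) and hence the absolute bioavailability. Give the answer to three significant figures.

Trapezoidal AUC_0→12 (intranasal spray):
  [0→3]: (0.00+18.97)/2 × 3 = 28.455
  [3→7]: (18.97+8.89)/2 × 4 = 55.72
  [7→8]: (8.89+7.08)/2 × 1 = 7.985
  [8→9.5]: (7.08+5.00)/2 × 1.5 = 9.06
  [9.5→10]: (5.00+4.45)/2 × 0.5 = 2.3625
  [10→12]: (4.45+2.78)/2 × 2 = 7.23
  Sum = 110.8125 mg/L·h
F = (AUC_ev/D_ev)/(AUC_iv/D_iv) = (110.8125/20)/(59.8/5) = 5.540625/11.96 = 0.4633

F = 0.463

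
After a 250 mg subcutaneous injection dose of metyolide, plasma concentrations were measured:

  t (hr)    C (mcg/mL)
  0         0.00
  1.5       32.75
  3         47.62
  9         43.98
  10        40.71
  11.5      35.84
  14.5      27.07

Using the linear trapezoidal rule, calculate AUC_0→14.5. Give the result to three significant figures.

Trapezoidal AUC_0→14.5:
  [0→1.5]: (0.00+32.75)/2 × 1.5 = 24.5625
  [1.5→3]: (32.75+47.62)/2 × 1.5 = 60.2775
  [3→9]: (47.62+43.98)/2 × 6 = 274.8
  [9→10]: (43.98+40.71)/2 × 1 = 42.345
  [10→11.5]: (40.71+35.84)/2 × 1.5 = 57.4125
  [11.5→14.5]: (35.84+27.07)/2 × 3 = 94.365
  Sum = 553.7625 mcg/mL·hr

AUC = 554 mcg/mL·hr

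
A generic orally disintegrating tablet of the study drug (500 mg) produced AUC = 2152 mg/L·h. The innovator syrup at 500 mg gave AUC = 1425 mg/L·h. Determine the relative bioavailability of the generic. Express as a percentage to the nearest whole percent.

F_rel = 151%

F_rel = (AUC_test/D_test) / (AUC_ref/D_ref)
      = (2152/500) / (1425/500)
      = 4.304 / 2.85 = 1.5102 = 151.02%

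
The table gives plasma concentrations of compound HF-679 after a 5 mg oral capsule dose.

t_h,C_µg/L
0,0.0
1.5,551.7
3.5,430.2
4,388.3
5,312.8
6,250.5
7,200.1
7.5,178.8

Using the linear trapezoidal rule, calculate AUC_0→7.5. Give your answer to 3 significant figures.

Trapezoidal AUC_0→7.5:
  [0→1.5]: (0.0+551.7)/2 × 1.5 = 413.775
  [1.5→3.5]: (551.7+430.2)/2 × 2 = 981.9
  [3.5→4]: (430.2+388.3)/2 × 0.5 = 204.625
  [4→5]: (388.3+312.8)/2 × 1 = 350.55
  [5→6]: (312.8+250.5)/2 × 1 = 281.65
  [6→7]: (250.5+200.1)/2 × 1 = 225.3
  [7→7.5]: (200.1+178.8)/2 × 0.5 = 94.725
  Sum = 2552.525 µg/L·h

AUC = 2550 µg/L·h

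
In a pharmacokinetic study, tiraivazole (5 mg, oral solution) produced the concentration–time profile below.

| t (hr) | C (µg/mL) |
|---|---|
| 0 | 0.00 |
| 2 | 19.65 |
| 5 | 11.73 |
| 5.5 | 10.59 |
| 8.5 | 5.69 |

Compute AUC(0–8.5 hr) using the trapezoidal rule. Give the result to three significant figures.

AUC = 96.7 µg/mL·hr

Trapezoidal AUC_0→8.5:
  [0→2]: (0.00+19.65)/2 × 2 = 19.65
  [2→5]: (19.65+11.73)/2 × 3 = 47.07
  [5→5.5]: (11.73+10.59)/2 × 0.5 = 5.58
  [5.5→8.5]: (10.59+5.69)/2 × 3 = 24.42
  Sum = 96.72 µg/mL·hr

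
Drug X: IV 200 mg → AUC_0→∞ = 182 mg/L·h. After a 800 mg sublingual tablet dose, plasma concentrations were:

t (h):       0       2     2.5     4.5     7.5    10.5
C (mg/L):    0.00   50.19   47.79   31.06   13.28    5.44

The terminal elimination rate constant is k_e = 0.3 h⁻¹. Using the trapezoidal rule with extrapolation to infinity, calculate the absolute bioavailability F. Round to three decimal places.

F = 0.366

Trapezoidal AUC_0→10.5 (sublingual tablet):
  [0→2]: (0.00+50.19)/2 × 2 = 50.19
  [2→2.5]: (50.19+47.79)/2 × 0.5 = 24.495
  [2.5→4.5]: (47.79+31.06)/2 × 2 = 78.85
  [4.5→7.5]: (31.06+13.28)/2 × 3 = 66.51
  [7.5→10.5]: (13.28+5.44)/2 × 3 = 28.08
  Sum = 248.125 mg/L·h
Tail: C_last/k_e = 5.44/0.3 = 18.133
AUC_0→∞ (sublingual tablet) = 248.125 + 18.133 = 266.258 mg/L·h
F = (AUC_ev/D_ev)/(AUC_iv/D_iv) = (266.258/800)/(182/200) = 0.3328225/0.91 = 0.3657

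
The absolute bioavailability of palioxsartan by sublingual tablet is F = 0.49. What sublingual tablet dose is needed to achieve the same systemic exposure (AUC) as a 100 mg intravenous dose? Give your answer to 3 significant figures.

For equal systemic exposure: F × D_ev = D_iv
D_ev = D_iv / F = 100 / 0.49 = 204.082 mg

D_sublingual = 204 mg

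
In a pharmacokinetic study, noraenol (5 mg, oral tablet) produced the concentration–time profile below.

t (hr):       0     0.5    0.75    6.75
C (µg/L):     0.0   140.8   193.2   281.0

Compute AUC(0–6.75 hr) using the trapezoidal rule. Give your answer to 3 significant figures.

Trapezoidal AUC_0→6.75:
  [0→0.5]: (0.0+140.8)/2 × 0.5 = 35.2
  [0.5→0.75]: (140.8+193.2)/2 × 0.25 = 41.75
  [0.75→6.75]: (193.2+281.0)/2 × 6 = 1422.6
  Sum = 1499.55 µg/L·hr

AUC = 1500 µg/L·hr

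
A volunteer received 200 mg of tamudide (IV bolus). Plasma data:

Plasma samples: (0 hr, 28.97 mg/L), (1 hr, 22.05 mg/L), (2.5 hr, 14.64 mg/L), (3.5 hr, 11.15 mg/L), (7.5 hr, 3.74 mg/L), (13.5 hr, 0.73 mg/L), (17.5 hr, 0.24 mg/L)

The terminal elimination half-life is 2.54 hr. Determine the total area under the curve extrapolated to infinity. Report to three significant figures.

Trapezoidal AUC_0→17.5:
  [0→1]: (28.97+22.05)/2 × 1 = 25.51
  [1→2.5]: (22.05+14.64)/2 × 1.5 = 27.5175
  [2.5→3.5]: (14.64+11.15)/2 × 1 = 12.895
  [3.5→7.5]: (11.15+3.74)/2 × 4 = 29.78
  [7.5→13.5]: (3.74+0.73)/2 × 6 = 13.41
  [13.5→17.5]: (0.73+0.24)/2 × 4 = 1.94
  Sum = 111.0525 mg/L·hr
k_e = ln2 / t½ = 0.693147 / 2.54 = 0.2729 hr^-1
Extrapolated tail: C_last / k_e = 0.24 / 0.2729 = 0.879
AUC_0→∞ = 111.0525 + 0.879 = 111.9315 mg/L·hr

AUC = 112 mg/L·hr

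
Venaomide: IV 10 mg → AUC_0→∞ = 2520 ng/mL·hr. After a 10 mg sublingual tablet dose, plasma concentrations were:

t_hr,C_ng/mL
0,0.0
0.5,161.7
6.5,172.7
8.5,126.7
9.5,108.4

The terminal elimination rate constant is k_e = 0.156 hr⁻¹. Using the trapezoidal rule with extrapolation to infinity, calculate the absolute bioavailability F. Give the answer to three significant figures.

Trapezoidal AUC_0→9.5 (sublingual tablet):
  [0→0.5]: (0.0+161.7)/2 × 0.5 = 40.425
  [0.5→6.5]: (161.7+172.7)/2 × 6 = 1003.2
  [6.5→8.5]: (172.7+126.7)/2 × 2 = 299.4
  [8.5→9.5]: (126.7+108.4)/2 × 1 = 117.55
  Sum = 1460.575 ng/mL·hr
Tail: C_last/k_e = 108.4/0.156 = 694.872
AUC_0→∞ (sublingual tablet) = 1460.575 + 694.872 = 2155.447 ng/mL·hr
F = (AUC_ev/D_ev)/(AUC_iv/D_iv) = (2155.447/10)/(2520/10) = 215.5447/252 = 0.8553

F = 0.855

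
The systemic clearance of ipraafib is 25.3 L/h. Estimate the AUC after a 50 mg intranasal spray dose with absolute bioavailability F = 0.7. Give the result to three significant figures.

AUC_0→∞ = F × Dose / CL
        = 0.7 × 50 / 25.3 = 1.3834 mg/L·h

AUC = 1.38 mg/L·h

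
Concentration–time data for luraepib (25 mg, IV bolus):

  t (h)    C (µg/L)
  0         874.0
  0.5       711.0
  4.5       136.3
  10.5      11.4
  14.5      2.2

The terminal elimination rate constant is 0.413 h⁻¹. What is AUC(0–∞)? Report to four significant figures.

AUC = 2566 µg/L·h

Trapezoidal AUC_0→14.5:
  [0→0.5]: (874.0+711.0)/2 × 0.5 = 396.25
  [0.5→4.5]: (711.0+136.3)/2 × 4 = 1694.6
  [4.5→10.5]: (136.3+11.4)/2 × 6 = 443.1
  [10.5→14.5]: (11.4+2.2)/2 × 4 = 27.2
  Sum = 2561.15 µg/L·h
Extrapolated tail: C_last / k_e = 2.2 / 0.413 = 5.327
AUC_0→∞ = 2561.15 + 5.327 = 2566.477 µg/L·h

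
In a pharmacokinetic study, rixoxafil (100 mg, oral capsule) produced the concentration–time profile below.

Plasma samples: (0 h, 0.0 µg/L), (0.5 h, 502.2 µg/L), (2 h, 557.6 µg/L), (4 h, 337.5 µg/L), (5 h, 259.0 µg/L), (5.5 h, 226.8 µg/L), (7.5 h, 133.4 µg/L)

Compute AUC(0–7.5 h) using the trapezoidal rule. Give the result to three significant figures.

Trapezoidal AUC_0→7.5:
  [0→0.5]: (0.0+502.2)/2 × 0.5 = 125.55
  [0.5→2]: (502.2+557.6)/2 × 1.5 = 794.85
  [2→4]: (557.6+337.5)/2 × 2 = 895.1
  [4→5]: (337.5+259.0)/2 × 1 = 298.25
  [5→5.5]: (259.0+226.8)/2 × 0.5 = 121.45
  [5.5→7.5]: (226.8+133.4)/2 × 2 = 360.2
  Sum = 2595.4 µg/L·h

AUC = 2600 µg/L·h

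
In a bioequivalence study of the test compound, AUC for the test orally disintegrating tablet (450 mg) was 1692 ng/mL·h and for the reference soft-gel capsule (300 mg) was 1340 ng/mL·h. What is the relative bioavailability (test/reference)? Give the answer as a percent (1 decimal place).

F_rel = (AUC_test/D_test) / (AUC_ref/D_ref)
      = (1692/450) / (1340/300)
      = 3.76 / 4.46667 = 0.8418 = 84.18%

F_rel = 84.2%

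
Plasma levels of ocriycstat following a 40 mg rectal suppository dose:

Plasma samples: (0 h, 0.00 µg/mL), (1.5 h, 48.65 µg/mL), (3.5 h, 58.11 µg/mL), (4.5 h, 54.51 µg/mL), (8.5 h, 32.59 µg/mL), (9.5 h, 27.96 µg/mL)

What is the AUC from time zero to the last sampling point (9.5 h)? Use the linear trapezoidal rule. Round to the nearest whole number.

Trapezoidal AUC_0→9.5:
  [0→1.5]: (0.00+48.65)/2 × 1.5 = 36.4875
  [1.5→3.5]: (48.65+58.11)/2 × 2 = 106.76
  [3.5→4.5]: (58.11+54.51)/2 × 1 = 56.31
  [4.5→8.5]: (54.51+32.59)/2 × 4 = 174.2
  [8.5→9.5]: (32.59+27.96)/2 × 1 = 30.275
  Sum = 404.0325 µg/mL·h

AUC = 404 µg/mL·h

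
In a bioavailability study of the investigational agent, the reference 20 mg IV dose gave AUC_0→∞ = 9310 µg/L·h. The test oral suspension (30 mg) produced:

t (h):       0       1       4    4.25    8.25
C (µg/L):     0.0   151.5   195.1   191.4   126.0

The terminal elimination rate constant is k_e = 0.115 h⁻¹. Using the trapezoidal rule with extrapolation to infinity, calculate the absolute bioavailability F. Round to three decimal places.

F = 0.170

Trapezoidal AUC_0→8.25 (oral suspension):
  [0→1]: (0.0+151.5)/2 × 1 = 75.75
  [1→4]: (151.5+195.1)/2 × 3 = 519.9
  [4→4.25]: (195.1+191.4)/2 × 0.25 = 48.3125
  [4.25→8.25]: (191.4+126.0)/2 × 4 = 634.8
  Sum = 1278.7625 µg/L·h
Tail: C_last/k_e = 126.0/0.115 = 1095.652
AUC_0→∞ (oral suspension) = 1278.7625 + 1095.652 = 2374.4145 µg/L·h
F = (AUC_ev/D_ev)/(AUC_iv/D_iv) = (2374.4145/30)/(9310/20) = 79.14715/465.5 = 0.1700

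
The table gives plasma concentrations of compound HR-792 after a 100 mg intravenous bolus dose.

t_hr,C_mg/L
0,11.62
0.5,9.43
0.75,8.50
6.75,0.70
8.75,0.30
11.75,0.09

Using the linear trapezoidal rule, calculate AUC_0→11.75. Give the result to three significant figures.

Trapezoidal AUC_0→11.75:
  [0→0.5]: (11.62+9.43)/2 × 0.5 = 5.2625
  [0.5→0.75]: (9.43+8.50)/2 × 0.25 = 2.24125
  [0.75→6.75]: (8.50+0.70)/2 × 6 = 27.6
  [6.75→8.75]: (0.70+0.30)/2 × 2 = 1.0
  [8.75→11.75]: (0.30+0.09)/2 × 3 = 0.585
  Sum = 36.68875 mg/L·hr

AUC = 36.7 mg/L·hr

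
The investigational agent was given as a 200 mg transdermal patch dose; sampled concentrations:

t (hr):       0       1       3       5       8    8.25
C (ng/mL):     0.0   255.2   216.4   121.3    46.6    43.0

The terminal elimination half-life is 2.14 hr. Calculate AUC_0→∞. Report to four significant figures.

AUC = 1333 ng/mL·hr

Trapezoidal AUC_0→8.25:
  [0→1]: (0.0+255.2)/2 × 1 = 127.6
  [1→3]: (255.2+216.4)/2 × 2 = 471.6
  [3→5]: (216.4+121.3)/2 × 2 = 337.7
  [5→8]: (121.3+46.6)/2 × 3 = 251.85
  [8→8.25]: (46.6+43.0)/2 × 0.25 = 11.2
  Sum = 1199.95 ng/mL·hr
k_e = ln2 / t½ = 0.693147 / 2.14 = 0.3239 hr^-1
Extrapolated tail: C_last / k_e = 43.0 / 0.3239 = 132.757
AUC_0→∞ = 1199.95 + 132.757 = 1332.707 ng/mL·hr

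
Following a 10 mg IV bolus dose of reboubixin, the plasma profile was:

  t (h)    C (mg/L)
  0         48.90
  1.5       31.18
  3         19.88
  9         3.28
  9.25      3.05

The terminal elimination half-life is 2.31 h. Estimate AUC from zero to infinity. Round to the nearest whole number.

Trapezoidal AUC_0→9.25:
  [0→1.5]: (48.90+31.18)/2 × 1.5 = 60.06
  [1.5→3]: (31.18+19.88)/2 × 1.5 = 38.295
  [3→9]: (19.88+3.28)/2 × 6 = 69.48
  [9→9.25]: (3.28+3.05)/2 × 0.25 = 0.79125
  Sum = 168.62625 mg/L·h
k_e = ln2 / t½ = 0.693147 / 2.31 = 0.3001 h^-1
Extrapolated tail: C_last / k_e = 3.05 / 0.3001 = 10.163
AUC_0→∞ = 168.62625 + 10.163 = 178.78925 mg/L·h

AUC = 179 mg/L·h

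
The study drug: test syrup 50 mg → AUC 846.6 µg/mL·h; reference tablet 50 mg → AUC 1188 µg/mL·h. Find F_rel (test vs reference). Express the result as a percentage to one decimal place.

F_rel = (AUC_test/D_test) / (AUC_ref/D_ref)
      = (846.6/50) / (1188/50)
      = 16.932 / 23.76 = 0.7126 = 71.26%

F_rel = 71.3%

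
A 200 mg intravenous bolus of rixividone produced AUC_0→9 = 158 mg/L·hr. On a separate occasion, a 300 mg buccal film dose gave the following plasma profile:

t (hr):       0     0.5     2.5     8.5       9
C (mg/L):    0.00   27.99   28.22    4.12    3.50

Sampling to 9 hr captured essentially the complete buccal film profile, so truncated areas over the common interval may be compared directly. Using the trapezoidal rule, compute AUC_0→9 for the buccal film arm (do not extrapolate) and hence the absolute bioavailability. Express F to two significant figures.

Trapezoidal AUC_0→9 (buccal film):
  [0→0.5]: (0.00+27.99)/2 × 0.5 = 6.9975
  [0.5→2.5]: (27.99+28.22)/2 × 2 = 56.21
  [2.5→8.5]: (28.22+4.12)/2 × 6 = 97.02
  [8.5→9]: (4.12+3.50)/2 × 0.5 = 1.905
  Sum = 162.1325 mg/L·hr
F = (AUC_ev/D_ev)/(AUC_iv/D_iv) = (162.1325/300)/(158/200) = 0.540442/0.79 = 0.6841

F = 0.68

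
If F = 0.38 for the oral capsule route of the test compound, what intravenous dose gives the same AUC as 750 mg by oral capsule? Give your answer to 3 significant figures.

Systemic exposure from an extravascular dose = F × D_ev, so the equivalent IV dose is F × D_ev.
D_iv = F × D_ev = 0.38 × 750 = 285 mg

D_iv = 285 mg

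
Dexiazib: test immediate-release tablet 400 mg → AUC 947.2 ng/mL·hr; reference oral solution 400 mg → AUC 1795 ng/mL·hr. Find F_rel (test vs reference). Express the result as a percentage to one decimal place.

F_rel = (AUC_test/D_test) / (AUC_ref/D_ref)
      = (947.2/400) / (1795/400)
      = 2.368 / 4.4875 = 0.5277 = 52.77%

F_rel = 52.8%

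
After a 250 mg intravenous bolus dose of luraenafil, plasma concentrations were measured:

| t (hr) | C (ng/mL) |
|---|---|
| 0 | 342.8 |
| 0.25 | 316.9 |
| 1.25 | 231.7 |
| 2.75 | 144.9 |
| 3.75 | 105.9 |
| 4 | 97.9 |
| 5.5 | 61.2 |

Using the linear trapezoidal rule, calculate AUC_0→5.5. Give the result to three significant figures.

AUC = 909 ng/mL·hr

Trapezoidal AUC_0→5.5:
  [0→0.25]: (342.8+316.9)/2 × 0.25 = 82.4625
  [0.25→1.25]: (316.9+231.7)/2 × 1 = 274.3
  [1.25→2.75]: (231.7+144.9)/2 × 1.5 = 282.45
  [2.75→3.75]: (144.9+105.9)/2 × 1 = 125.4
  [3.75→4]: (105.9+97.9)/2 × 0.25 = 25.475
  [4→5.5]: (97.9+61.2)/2 × 1.5 = 119.325
  Sum = 909.4125 ng/mL·hr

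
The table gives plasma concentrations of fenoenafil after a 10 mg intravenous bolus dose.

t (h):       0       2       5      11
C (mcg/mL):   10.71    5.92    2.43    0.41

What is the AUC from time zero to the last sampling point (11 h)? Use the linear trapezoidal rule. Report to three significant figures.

AUC = 37.7 mcg/mL·h

Trapezoidal AUC_0→11:
  [0→2]: (10.71+5.92)/2 × 2 = 16.63
  [2→5]: (5.92+2.43)/2 × 3 = 12.525
  [5→11]: (2.43+0.41)/2 × 6 = 8.52
  Sum = 37.675 mcg/mL·h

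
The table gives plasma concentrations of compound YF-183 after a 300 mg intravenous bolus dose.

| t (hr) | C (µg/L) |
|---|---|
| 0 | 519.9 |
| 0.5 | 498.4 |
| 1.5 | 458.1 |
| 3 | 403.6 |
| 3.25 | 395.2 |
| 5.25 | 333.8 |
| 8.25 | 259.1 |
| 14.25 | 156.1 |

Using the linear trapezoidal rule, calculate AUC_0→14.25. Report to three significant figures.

AUC = 4340 µg/L·hr

Trapezoidal AUC_0→14.25:
  [0→0.5]: (519.9+498.4)/2 × 0.5 = 254.575
  [0.5→1.5]: (498.4+458.1)/2 × 1 = 478.25
  [1.5→3]: (458.1+403.6)/2 × 1.5 = 646.275
  [3→3.25]: (403.6+395.2)/2 × 0.25 = 99.85
  [3.25→5.25]: (395.2+333.8)/2 × 2 = 729.0
  [5.25→8.25]: (333.8+259.1)/2 × 3 = 889.35
  [8.25→14.25]: (259.1+156.1)/2 × 6 = 1245.6
  Sum = 4342.9 µg/L·hr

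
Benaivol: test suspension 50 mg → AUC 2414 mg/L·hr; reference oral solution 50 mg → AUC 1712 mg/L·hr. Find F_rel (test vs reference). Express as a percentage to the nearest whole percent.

F_rel = (AUC_test/D_test) / (AUC_ref/D_ref)
      = (2414/50) / (1712/50)
      = 48.28 / 34.24 = 1.4100 = 141.00%

F_rel = 141%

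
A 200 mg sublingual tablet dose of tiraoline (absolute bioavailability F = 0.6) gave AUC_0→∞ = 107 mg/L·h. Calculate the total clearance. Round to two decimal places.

CL = F × Dose / AUC_0→∞
   = 0.6 × 200 / 107 = 1.1215 L/h

CL = 1.12 L/h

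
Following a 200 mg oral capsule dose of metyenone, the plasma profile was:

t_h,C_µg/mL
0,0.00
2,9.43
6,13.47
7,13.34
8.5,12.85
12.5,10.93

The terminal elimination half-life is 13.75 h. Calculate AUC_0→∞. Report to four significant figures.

Trapezoidal AUC_0→12.5:
  [0→2]: (0.00+9.43)/2 × 2 = 9.43
  [2→6]: (9.43+13.47)/2 × 4 = 45.8
  [6→7]: (13.47+13.34)/2 × 1 = 13.405
  [7→8.5]: (13.34+12.85)/2 × 1.5 = 19.6425
  [8.5→12.5]: (12.85+10.93)/2 × 4 = 47.56
  Sum = 135.8375 µg/mL·h
k_e = ln2 / t½ = 0.693147 / 13.75 = 0.0504 h^-1
Extrapolated tail: C_last / k_e = 10.93 / 0.0504 = 216.865
AUC_0→∞ = 135.8375 + 216.865 = 352.7025 µg/mL·h

AUC = 352.7 µg/mL·h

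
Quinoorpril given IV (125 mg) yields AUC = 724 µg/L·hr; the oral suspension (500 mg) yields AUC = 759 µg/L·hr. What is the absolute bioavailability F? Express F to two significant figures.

F = 0.26

F = (AUC_ev / D_ev) / (AUC_iv / D_iv)
  = (759/500) / (724/125)
  = 1.518 / 5.792 = 0.2621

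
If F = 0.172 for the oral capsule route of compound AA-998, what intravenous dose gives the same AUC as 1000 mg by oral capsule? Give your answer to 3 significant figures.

D_iv = 172 mg

Systemic exposure from an extravascular dose = F × D_ev, so the equivalent IV dose is F × D_ev.
D_iv = F × D_ev = 0.172 × 1000 = 172 mg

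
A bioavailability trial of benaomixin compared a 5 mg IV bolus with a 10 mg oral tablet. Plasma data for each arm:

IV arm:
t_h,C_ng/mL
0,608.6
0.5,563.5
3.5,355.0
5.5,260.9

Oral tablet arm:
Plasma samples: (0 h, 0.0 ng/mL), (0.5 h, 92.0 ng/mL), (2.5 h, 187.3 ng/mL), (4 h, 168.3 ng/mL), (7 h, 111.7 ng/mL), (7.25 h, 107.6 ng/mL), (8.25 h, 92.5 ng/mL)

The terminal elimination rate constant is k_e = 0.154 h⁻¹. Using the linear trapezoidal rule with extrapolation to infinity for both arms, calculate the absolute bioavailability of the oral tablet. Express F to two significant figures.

F = 0.22

Trapezoidal AUC_0→5.5 (IV):
  [0→0.5]: (608.6+563.5)/2 × 0.5 = 293.025
  [0.5→3.5]: (563.5+355.0)/2 × 3 = 1377.75
  [3.5→5.5]: (355.0+260.9)/2 × 2 = 615.9
  Sum = 2286.675 ng/mL·h
IV tail: 260.9/0.154 = 1694.156; AUC_iv,0→∞ = 2286.675 + 1694.156 = 3980.831 ng/mL·h
Trapezoidal AUC_0→8.25 (oral tablet):
  [0→0.5]: (0.0+92.0)/2 × 0.5 = 23.0
  [0.5→2.5]: (92.0+187.3)/2 × 2 = 279.3
  [2.5→4]: (187.3+168.3)/2 × 1.5 = 266.7
  [4→7]: (168.3+111.7)/2 × 3 = 420.0
  [7→7.25]: (111.7+107.6)/2 × 0.25 = 27.4125
  [7.25→8.25]: (107.6+92.5)/2 × 1 = 100.05
  Sum = 1116.4625 ng/mL·h
oral tablet tail: 92.5/0.154 = 600.649; AUC_ev,0→∞ = 1116.4625 + 600.649 = 1717.1115 ng/mL·h
F = (AUC_ev/D_ev)/(AUC_iv/D_iv) = (1717.1115/10)/(3980.831/5) = 171.71115/796.1662 = 0.2157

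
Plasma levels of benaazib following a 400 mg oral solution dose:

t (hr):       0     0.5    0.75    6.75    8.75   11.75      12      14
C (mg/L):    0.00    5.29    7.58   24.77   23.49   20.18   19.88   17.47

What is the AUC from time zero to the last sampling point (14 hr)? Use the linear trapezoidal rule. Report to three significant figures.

Trapezoidal AUC_0→14:
  [0→0.5]: (0.00+5.29)/2 × 0.5 = 1.3225
  [0.5→0.75]: (5.29+7.58)/2 × 0.25 = 1.60875
  [0.75→6.75]: (7.58+24.77)/2 × 6 = 97.05
  [6.75→8.75]: (24.77+23.49)/2 × 2 = 48.26
  [8.75→11.75]: (23.49+20.18)/2 × 3 = 65.505
  [11.75→12]: (20.18+19.88)/2 × 0.25 = 5.0075
  [12→14]: (19.88+17.47)/2 × 2 = 37.35
  Sum = 256.10375 mg/L·hr

AUC = 256 mg/L·hr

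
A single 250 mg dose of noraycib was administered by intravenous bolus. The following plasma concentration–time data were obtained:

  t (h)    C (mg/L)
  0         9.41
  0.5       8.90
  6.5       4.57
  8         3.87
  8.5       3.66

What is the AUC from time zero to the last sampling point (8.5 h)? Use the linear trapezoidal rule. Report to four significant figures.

AUC = 53.20 mg/L·h

Trapezoidal AUC_0→8.5:
  [0→0.5]: (9.41+8.90)/2 × 0.5 = 4.5775
  [0.5→6.5]: (8.90+4.57)/2 × 6 = 40.41
  [6.5→8]: (4.57+3.87)/2 × 1.5 = 6.33
  [8→8.5]: (3.87+3.66)/2 × 0.5 = 1.8825
  Sum = 53.2 mg/L·h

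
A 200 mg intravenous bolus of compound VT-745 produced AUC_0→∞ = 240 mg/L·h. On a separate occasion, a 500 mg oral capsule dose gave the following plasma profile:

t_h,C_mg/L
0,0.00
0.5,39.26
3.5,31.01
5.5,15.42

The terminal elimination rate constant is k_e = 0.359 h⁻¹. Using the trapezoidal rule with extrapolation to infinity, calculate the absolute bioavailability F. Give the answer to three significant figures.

Trapezoidal AUC_0→5.5 (oral capsule):
  [0→0.5]: (0.00+39.26)/2 × 0.5 = 9.815
  [0.5→3.5]: (39.26+31.01)/2 × 3 = 105.405
  [3.5→5.5]: (31.01+15.42)/2 × 2 = 46.43
  Sum = 161.65 mg/L·h
Tail: C_last/k_e = 15.42/0.359 = 42.953
AUC_0→∞ (oral capsule) = 161.65 + 42.953 = 204.603 mg/L·h
F = (AUC_ev/D_ev)/(AUC_iv/D_iv) = (204.603/500)/(240/200) = 0.409206/1.2 = 0.3410

F = 0.341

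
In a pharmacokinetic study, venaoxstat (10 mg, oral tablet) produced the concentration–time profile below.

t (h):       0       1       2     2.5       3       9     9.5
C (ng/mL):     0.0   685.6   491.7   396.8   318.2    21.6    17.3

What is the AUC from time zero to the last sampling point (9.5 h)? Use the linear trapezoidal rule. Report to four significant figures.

AUC = 2361 ng/mL·h

Trapezoidal AUC_0→9.5:
  [0→1]: (0.0+685.6)/2 × 1 = 342.8
  [1→2]: (685.6+491.7)/2 × 1 = 588.65
  [2→2.5]: (491.7+396.8)/2 × 0.5 = 222.125
  [2.5→3]: (396.8+318.2)/2 × 0.5 = 178.75
  [3→9]: (318.2+21.6)/2 × 6 = 1019.4
  [9→9.5]: (21.6+17.3)/2 × 0.5 = 9.725
  Sum = 2361.45 ng/mL·h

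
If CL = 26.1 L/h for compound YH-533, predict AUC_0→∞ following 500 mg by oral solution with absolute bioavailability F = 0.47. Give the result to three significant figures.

AUC = 9.00 mg/L·h

AUC_0→∞ = F × Dose / CL
        = 0.47 × 500 / 26.1 = 9.00383 mg/L·h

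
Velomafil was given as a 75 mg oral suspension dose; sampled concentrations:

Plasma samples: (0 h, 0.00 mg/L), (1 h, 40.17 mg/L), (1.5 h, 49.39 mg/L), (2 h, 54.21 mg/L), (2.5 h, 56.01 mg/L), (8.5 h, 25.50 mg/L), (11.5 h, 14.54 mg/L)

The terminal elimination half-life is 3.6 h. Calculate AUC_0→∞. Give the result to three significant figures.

Trapezoidal AUC_0→11.5:
  [0→1]: (0.00+40.17)/2 × 1 = 20.085
  [1→1.5]: (40.17+49.39)/2 × 0.5 = 22.39
  [1.5→2]: (49.39+54.21)/2 × 0.5 = 25.9
  [2→2.5]: (54.21+56.01)/2 × 0.5 = 27.555
  [2.5→8.5]: (56.01+25.50)/2 × 6 = 244.53
  [8.5→11.5]: (25.50+14.54)/2 × 3 = 60.06
  Sum = 400.52 mg/L·h
k_e = ln2 / t½ = 0.693147 / 3.6 = 0.1925 h^-1
Extrapolated tail: C_last / k_e = 14.54 / 0.1925 = 75.532
AUC_0→∞ = 400.52 + 75.532 = 476.052 mg/L·h

AUC = 476 mg/L·h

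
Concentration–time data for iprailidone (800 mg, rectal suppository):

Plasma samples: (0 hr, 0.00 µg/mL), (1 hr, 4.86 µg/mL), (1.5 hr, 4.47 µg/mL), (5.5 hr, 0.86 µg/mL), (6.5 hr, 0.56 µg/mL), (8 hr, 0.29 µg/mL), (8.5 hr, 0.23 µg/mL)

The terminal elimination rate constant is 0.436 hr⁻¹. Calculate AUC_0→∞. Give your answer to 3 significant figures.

AUC = 17.4 µg/mL·hr

Trapezoidal AUC_0→8.5:
  [0→1]: (0.00+4.86)/2 × 1 = 2.43
  [1→1.5]: (4.86+4.47)/2 × 0.5 = 2.3325
  [1.5→5.5]: (4.47+0.86)/2 × 4 = 10.66
  [5.5→6.5]: (0.86+0.56)/2 × 1 = 0.71
  [6.5→8]: (0.56+0.29)/2 × 1.5 = 0.6375
  [8→8.5]: (0.29+0.23)/2 × 0.5 = 0.13
  Sum = 16.9 µg/mL·hr
Extrapolated tail: C_last / k_e = 0.23 / 0.436 = 0.528
AUC_0→∞ = 16.9 + 0.528 = 17.428 µg/mL·hr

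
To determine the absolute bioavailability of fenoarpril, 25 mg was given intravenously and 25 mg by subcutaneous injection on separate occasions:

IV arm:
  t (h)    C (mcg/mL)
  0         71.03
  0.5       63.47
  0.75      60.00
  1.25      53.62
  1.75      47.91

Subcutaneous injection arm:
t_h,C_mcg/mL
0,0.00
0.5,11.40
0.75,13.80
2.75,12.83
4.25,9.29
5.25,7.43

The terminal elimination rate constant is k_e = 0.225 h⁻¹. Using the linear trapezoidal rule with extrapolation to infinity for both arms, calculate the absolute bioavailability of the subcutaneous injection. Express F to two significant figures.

F = 0.29

Trapezoidal AUC_0→1.75 (IV):
  [0→0.5]: (71.03+63.47)/2 × 0.5 = 33.625
  [0.5→0.75]: (63.47+60.00)/2 × 0.25 = 15.43375
  [0.75→1.25]: (60.00+53.62)/2 × 0.5 = 28.405
  [1.25→1.75]: (53.62+47.91)/2 × 0.5 = 25.3825
  Sum = 102.84625 mcg/mL·h
IV tail: 47.91/0.225 = 212.933; AUC_iv,0→∞ = 102.84625 + 212.933 = 315.77925 mcg/mL·h
Trapezoidal AUC_0→5.25 (subcutaneous injection):
  [0→0.5]: (0.00+11.40)/2 × 0.5 = 2.85
  [0.5→0.75]: (11.40+13.80)/2 × 0.25 = 3.15
  [0.75→2.75]: (13.80+12.83)/2 × 2 = 26.63
  [2.75→4.25]: (12.83+9.29)/2 × 1.5 = 16.59
  [4.25→5.25]: (9.29+7.43)/2 × 1 = 8.36
  Sum = 57.58 mcg/mL·h
subcutaneous injection tail: 7.43/0.225 = 33.022; AUC_ev,0→∞ = 57.58 + 33.022 = 90.602 mcg/mL·h
F = (AUC_ev/D_ev)/(AUC_iv/D_iv) = (90.602/25)/(315.77925/25) = 3.62408/12.63117 = 0.2869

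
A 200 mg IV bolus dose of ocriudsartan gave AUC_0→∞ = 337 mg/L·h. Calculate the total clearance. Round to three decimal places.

CL = 0.593 L/h

CL = Dose_iv / AUC_0→∞
   = 200 / 337 = 0.593472 L/h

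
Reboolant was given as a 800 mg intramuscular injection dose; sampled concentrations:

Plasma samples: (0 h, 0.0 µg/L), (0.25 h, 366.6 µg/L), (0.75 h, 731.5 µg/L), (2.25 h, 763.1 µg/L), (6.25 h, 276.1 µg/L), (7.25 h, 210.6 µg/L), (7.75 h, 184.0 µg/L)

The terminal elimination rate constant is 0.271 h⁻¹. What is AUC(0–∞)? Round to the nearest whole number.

AUC = 4541 µg/L·h

Trapezoidal AUC_0→7.75:
  [0→0.25]: (0.0+366.6)/2 × 0.25 = 45.825
  [0.25→0.75]: (366.6+731.5)/2 × 0.5 = 274.525
  [0.75→2.25]: (731.5+763.1)/2 × 1.5 = 1120.95
  [2.25→6.25]: (763.1+276.1)/2 × 4 = 2078.4
  [6.25→7.25]: (276.1+210.6)/2 × 1 = 243.35
  [7.25→7.75]: (210.6+184.0)/2 × 0.5 = 98.65
  Sum = 3861.7 µg/L·h
Extrapolated tail: C_last / k_e = 184.0 / 0.271 = 678.967
AUC_0→∞ = 3861.7 + 678.967 = 4540.667 µg/L·h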